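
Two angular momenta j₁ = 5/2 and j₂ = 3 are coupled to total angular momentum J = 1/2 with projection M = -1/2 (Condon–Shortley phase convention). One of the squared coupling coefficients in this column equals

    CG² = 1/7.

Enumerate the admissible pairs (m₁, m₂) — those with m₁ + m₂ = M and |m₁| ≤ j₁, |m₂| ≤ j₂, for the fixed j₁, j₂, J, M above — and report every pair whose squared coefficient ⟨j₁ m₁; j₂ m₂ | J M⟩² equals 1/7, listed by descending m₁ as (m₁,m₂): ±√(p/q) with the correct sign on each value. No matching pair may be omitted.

(-1/2,0): −√(1/7)

Admissible pairs with m₁+m₂ = M = -1/2: (-5/2,2), (-3/2,1), (-1/2,0), (1/2,-1), (3/2,-2), (5/2,-3)
  (m₁,m₂)=(5/2,-3): CG² = 2/7, CG = +√(2/7)
  (m₁,m₂)=(3/2,-2): CG² = 5/21, CG = −√(5/21)
  (m₁,m₂)=(1/2,-1): CG² = 4/21, CG = +√(4/21)
  (m₁,m₂)=(-1/2,0): CG² = 1/7, CG = −√(1/7)   ← matches the target
  (m₁,m₂)=(-3/2,1): CG² = 2/21, CG = +√(2/21)
  (m₁,m₂)=(-5/2,2): CG² = 1/21, CG = −√(1/21)
Pairs with CG² = 1/7: (-1/2,0): −√(1/7)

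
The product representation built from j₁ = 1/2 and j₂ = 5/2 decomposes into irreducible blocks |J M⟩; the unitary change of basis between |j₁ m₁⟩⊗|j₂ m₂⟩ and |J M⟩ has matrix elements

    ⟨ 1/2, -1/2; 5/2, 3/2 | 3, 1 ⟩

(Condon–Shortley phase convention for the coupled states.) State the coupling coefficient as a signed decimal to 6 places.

√[7·0!1!5!/7! · 0!1!4!1!4!2!] = √(192)
  +(−1)^0/∏(0,0,1,4,0,1)! = 1/24  (running 1/24)
⟨..|..⟩ = √(192)·(1/24) = +0.577350

+0.577350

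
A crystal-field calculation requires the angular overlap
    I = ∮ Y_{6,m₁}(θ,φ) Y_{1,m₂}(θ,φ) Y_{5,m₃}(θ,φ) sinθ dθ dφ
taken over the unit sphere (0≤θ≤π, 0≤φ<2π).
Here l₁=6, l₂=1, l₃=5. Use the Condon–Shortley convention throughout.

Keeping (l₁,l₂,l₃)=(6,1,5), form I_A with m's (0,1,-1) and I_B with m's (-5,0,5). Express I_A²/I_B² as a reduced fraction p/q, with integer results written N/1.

l's match ⇒ only the (l;m) 3-j factors differ between A and B.
A: triangle coeff Δ(6,1,5) = 1/858; Σ_t [2,2]: t=2:+1/34560 = 1/34560; (3j)²=5/286 [(6 1 5; 0 1 -1)], sign=+1
B: triangle coeff Δ(6,1,5) = 1/858; Σ_t [1,1]: t=1:−1/3628800 = -1/3628800; (3j)²=1/78 [(6 1 5; -5 0 5)], sign=-1
I_A²/I_B² = (5/286)/(1/78) = 15/11

15/11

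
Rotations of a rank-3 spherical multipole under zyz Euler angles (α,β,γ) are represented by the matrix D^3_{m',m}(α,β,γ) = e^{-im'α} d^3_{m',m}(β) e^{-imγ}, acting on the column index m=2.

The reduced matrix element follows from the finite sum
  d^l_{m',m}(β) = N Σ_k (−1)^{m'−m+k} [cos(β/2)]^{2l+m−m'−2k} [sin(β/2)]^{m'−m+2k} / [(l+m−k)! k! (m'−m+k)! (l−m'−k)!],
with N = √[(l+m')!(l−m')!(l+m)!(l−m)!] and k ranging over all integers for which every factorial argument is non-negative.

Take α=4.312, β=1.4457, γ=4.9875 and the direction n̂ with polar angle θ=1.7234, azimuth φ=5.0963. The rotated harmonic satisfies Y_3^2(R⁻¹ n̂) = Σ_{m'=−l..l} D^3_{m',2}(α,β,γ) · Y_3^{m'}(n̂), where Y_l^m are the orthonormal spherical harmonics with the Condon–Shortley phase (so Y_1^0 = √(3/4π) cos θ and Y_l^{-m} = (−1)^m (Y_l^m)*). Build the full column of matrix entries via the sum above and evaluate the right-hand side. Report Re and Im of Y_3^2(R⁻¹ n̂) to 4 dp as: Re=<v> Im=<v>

Need the full column D^3_{m',2} for m'=−3..3 at α=4.3120, β=1.4457, γ=4.9875.
cos(β/2)=0.749923, sin(β/2)=0.661525
d^3_{-3,2}: single k=5 term ⇒ +0.232714;  D = -0.228930+0.041798i
d^3_{-2,2}: k∈[4..5] ⇒ +0.538503 -0.083806 = +0.454697;  D = +0.099138-0.443757i
d^3_{-1,2}: k∈[3..4] ⇒ +0.772181 -0.300433 = +0.471748;  D = +0.383895+0.274173i
d^3_{0,2}: k∈[2..3] ⇒ +0.758089 -0.589900 = +0.168189;  D = -0.143366+0.087942i
d^3_{1,2}: k∈[1..2] ⇒ +0.496170 -0.772181 = -0.276010;  D = +0.041201+0.272918i
d^3_{2,2}: k∈[0..1] ⇒ +0.177870 -0.692038 = -0.514168;  D = -0.498113-0.127484i
d^3_{3,2}: single k=0 term ⇒ -0.384332;  D = +0.232881-0.305740i
Y_3^{m'}(θ=1.7234,φ=5.0963) and Σ D·Y over m':
  (-0.2289+0.0418i)·(-0.3680-0.1639i)  (+0.0991-0.4438i)·(+0.1092-0.1054i)  (+0.3839+0.2742i)·(-0.1058-0.2620i)  (-0.1434+0.0879i)·(+0.1636+0.0000i)  (+0.0412+0.2729i)·(+0.1058-0.2620i)  (-0.4981-0.1275i)·(+0.1092+0.1054i)  (+0.2329-0.3057i)·(+0.3680-0.1639i)
Y_3^2(R⁻¹ n̂) = +0.133366-0.350963i

Re=0.1334 Im=-0.3510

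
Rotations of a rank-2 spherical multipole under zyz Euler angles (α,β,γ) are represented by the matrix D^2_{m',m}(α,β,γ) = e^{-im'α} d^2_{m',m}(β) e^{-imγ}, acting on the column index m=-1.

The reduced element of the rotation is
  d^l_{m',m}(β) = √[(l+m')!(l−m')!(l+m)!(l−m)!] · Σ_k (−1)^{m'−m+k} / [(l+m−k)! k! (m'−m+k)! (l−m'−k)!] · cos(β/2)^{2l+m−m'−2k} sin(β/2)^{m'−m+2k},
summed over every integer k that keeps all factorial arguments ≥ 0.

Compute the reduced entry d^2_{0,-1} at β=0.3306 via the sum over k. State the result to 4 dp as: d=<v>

d^2_{0,-1}(β=0.3306) via the finite sum:
With c≡cos(β/2)=0.986369 and s≡sin(β/2)=0.164548, N=[2·2·1·6]^{1/2}=4.898979
The bounds max(0,m−m')=0 and min(l+m,l−m')=1 give 2 terms
  k=0: (−1)^1·4.8990/(2)·0.9864^3·0.1645^1 = -0.386801
  k=1: (−1)^2·4.8990/(2)·0.9864^1·0.1645^3 = +0.010765
d^2_{0,-1}(0.3306) = -0.386801 +0.010765 = -0.376036

d=-0.3760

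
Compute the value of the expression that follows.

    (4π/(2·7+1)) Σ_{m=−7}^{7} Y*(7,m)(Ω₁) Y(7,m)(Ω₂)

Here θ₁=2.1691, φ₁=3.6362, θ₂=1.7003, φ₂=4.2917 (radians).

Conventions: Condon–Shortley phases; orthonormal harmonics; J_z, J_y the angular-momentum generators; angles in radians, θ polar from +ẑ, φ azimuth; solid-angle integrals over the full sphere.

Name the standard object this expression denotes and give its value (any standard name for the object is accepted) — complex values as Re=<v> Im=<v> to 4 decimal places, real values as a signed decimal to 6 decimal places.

This sum is the spherical-harmonic addition theorem: it equals the Legendre polynomial P_l(cos γ) of the angle γ between the two directions.
Term-by-term m-sum for l=7 (normalisation 4π/15 = 0.837758):
  m=-7: (+0.124801+0.041449i) × (+0.092171+0.462357i) = -0.007661+0.061523i  (running Σ = -0.007661+0.061523i)
  m=-6: (+0.330340-0.058049i) × (-0.187313+0.133007i) = -0.054156+0.054811i  (running Σ = -0.061817+0.116334i)
  m=-5: (+0.346492-0.273696i) × (+0.237370+0.139925i) = +0.120544-0.016484i  (running Σ = +0.058726+0.099850i)
  m=-4: (+0.085869-0.198853i) × (-0.028495+0.253446i) = +0.047952+0.027429i  (running Σ = +0.106678+0.127279i)
  m=-3: (+0.019226+0.220493i) × (+0.199289-0.063559i) = +0.017846+0.042720i  (running Σ = +0.124524+0.169999i)
  m=-2: (+0.181947+0.276754i) × (+0.174851+0.195611i) = -0.022323+0.083982i  (running Σ = +0.102201+0.253981i)
  m=-1: (-0.079287-0.042761i) × (+0.074606-0.166755i) = -0.013046+0.010031i  (running Σ = +0.089155+0.264012i)
  m=0: (-0.341649-0.000000i) × (+0.263998+0.000000i) = -0.090195-0.000000i  (running Σ = -0.001039+0.264012i)
  m=1: (+0.079287-0.042761i) × (-0.074606-0.166755i) = -0.013046-0.010031i  (running Σ = -0.014085+0.253981i)
  m=2: (+0.181947-0.276754i) × (+0.174851-0.195611i) = -0.022323-0.083982i  (running Σ = -0.036408+0.169999i)
  m=3: (-0.019226+0.220493i) × (-0.199289-0.063559i) = +0.017846-0.042720i  (running Σ = -0.018562+0.127279i)
  m=4: (+0.085869+0.198853i) × (-0.028495-0.253446i) = +0.047952-0.027429i  (running Σ = +0.029390+0.099850i)
  m=5: (-0.346492-0.273696i) × (-0.237370+0.139925i) = +0.120544+0.016484i  (running Σ = +0.149934+0.116334i)
  m=6: (+0.330340+0.058049i) × (-0.187313-0.133007i) = -0.054156-0.054811i  (running Σ = +0.095777+0.061523i)
  m=7: (-0.124801+0.041449i) × (-0.092171+0.462357i) = -0.007661-0.061523i  (running Σ = +0.088116-0.000000i)
Accumulated sum +0.088116-0.000000i; after 4π/(2l+1) scaling, +0.073820-0.000000i ⇒ P_7 = 0.073820

Legendre polynomial (addition theorem), +0.073820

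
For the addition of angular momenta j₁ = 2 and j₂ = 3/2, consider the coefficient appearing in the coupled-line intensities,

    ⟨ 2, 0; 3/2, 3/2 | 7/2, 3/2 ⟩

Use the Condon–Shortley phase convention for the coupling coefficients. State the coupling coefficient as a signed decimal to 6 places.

+√(2/7) = +0.534522

√[8·0!4!3!/8! · 2!2!3!0!5!2!] = √(1152/7)
  +(−1)^0/∏(0,0,2,3,2,0)! = 1/24  (running 1/24)
⟨..|..⟩ = √(1152/7)·(1/24) = +0.534522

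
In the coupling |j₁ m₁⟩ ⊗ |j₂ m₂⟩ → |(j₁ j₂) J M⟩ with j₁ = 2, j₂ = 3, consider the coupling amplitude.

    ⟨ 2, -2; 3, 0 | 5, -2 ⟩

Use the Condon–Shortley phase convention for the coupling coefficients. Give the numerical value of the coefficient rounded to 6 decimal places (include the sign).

+√(1/6) = +0.408248

triangle: 0!·4!·6!/11! = 17280/39916800
(j±m)!: 0!·4!·3!·3!·3!·7! = 26127360
prefactor² = (2J+1)·Δ·N² = 124416
  k=0: +1/(0!·0!·4!·3!·0!·3!) = 1/864
Σ = 1/864  ⇒  CG² = 124416·(1/864)² = 1/6
CG = +√(1/6) = +0.408248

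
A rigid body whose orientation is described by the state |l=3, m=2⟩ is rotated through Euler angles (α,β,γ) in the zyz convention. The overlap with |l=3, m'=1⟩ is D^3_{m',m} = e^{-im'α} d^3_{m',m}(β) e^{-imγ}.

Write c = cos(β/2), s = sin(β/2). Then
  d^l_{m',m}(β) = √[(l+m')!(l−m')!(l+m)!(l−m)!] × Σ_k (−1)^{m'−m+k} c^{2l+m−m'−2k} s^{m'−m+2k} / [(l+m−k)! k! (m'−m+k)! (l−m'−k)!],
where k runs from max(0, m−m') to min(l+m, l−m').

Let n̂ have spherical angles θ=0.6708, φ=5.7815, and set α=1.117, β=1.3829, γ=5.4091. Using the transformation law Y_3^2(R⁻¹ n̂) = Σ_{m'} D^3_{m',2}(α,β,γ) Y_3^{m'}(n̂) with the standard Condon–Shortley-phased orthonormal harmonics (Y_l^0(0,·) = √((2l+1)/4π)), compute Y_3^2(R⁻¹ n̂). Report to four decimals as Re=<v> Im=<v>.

Need the full column D^3_{m',2} for m'=−3..3 at α=1.1170, β=1.3829, γ=5.4091.
cos(β/2)=0.770322, sin(β/2)=0.637655
d^3_{-3,2}: single k=5 term ⇒ +0.198919;  D = +0.075034-0.184224i
d^3_{-2,2}: k∈[4..5] ⇒ +0.490521 -0.067222 = +0.423298;  D = -0.282354-0.315370i
d^3_{-1,2}: k∈[3..4] ⇒ +0.749556 -0.256803 = +0.492753;  D = -0.474047+0.134480i
d^3_{0,2}: k∈[2..3] ⇒ +0.784191 -0.537339 = +0.246852;  D = -0.043556+0.242979i
d^3_{1,2}: k∈[1..2] ⇒ +0.546950 -0.749556 = -0.202606;  D = -0.163571-0.119556i
d^3_{2,2}: k∈[0..1] ⇒ +0.208946 -0.715865 = -0.506919;  D = -0.448262+0.236702i
d^3_{3,2}: single k=0 term ⇒ -0.423666;  D = +0.013569+0.423448i
Y_3^{m'}(θ=0.6708,φ=5.7815) and Σ D·Y over m':
  (+0.0750-0.1842i)·(+0.0066+0.1000i)  (-0.2824-0.3154i)·(+0.1663+0.2609i)  (-0.4740+0.1345i)·(+0.3643+0.1998i)  (-0.0436+0.2430i)·(+0.0199+0.0000i)  (-0.1636-0.1196i)·(-0.3643+0.1998i)  (-0.4483+0.2367i)·(+0.1663-0.2609i)  (+0.0136+0.4234i)·(-0.0066+0.1000i)
Y_3^2(R⁻¹ n̂) = -0.117912+0.005031i

Re=-0.1179 Im=0.0050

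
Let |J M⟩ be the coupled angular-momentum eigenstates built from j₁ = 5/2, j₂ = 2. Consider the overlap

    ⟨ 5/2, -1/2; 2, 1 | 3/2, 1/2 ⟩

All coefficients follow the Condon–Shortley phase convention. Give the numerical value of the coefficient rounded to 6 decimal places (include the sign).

+0.487950  (= +√(5/21))

j₁+j₂−J=3  J+j₁−j₂=2  J−j₁+j₂=1  j₁+j₂+J+1=7
(j₁±m₁, j₂±m₂, J±M) = (2,3,3,1,2,1)
P² = 48/35
sum k=2..3:
  [2] +1/2 = 1/2
  [3] −1/12 = -1/12
S = 5/12
C² = P²·S² = 5/21 ; C = +0.487950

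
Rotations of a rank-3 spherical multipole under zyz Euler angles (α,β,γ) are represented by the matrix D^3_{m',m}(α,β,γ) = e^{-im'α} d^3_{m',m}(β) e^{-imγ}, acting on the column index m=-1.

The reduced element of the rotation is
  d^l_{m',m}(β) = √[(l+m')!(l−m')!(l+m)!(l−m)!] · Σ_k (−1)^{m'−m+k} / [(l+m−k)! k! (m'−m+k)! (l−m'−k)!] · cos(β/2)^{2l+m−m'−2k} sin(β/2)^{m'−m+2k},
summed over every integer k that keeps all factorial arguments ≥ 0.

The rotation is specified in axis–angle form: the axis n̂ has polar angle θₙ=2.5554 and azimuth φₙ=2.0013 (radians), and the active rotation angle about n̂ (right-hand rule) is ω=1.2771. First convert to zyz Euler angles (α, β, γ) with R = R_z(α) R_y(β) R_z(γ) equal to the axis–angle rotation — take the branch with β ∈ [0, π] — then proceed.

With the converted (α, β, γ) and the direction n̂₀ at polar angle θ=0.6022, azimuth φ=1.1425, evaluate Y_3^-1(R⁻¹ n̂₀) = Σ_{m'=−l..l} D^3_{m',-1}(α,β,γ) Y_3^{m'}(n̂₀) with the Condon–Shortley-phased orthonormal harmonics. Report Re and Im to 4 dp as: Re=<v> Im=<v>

Axis–angle → zyz. n̂ = (sinθₙcosφₙ, sinθₙsinφₙ, cosθₙ) = (-0.230863, +0.502718, -0.833053), ω = 1.2771.
R = I cosω + sinω [n̂]ₓ + (1−cosω) n̂n̂ᵀ gives
  R = [+0.327361, +0.714921, +0.617837; -0.879843, +0.469055, -0.076576; -0.344546, -0.518532, +0.782568]
β = atan2(√(R₁₃²+R₂₃²), R₃₃) = 0.672016; α = atan2(R₂₃, R₁₃) mod 2π = 6.159872; γ = atan2(R₃₂, −R₃₁) mod 2π = 5.298865
Need the full column D^3_{m',-1} for m'=−3..3 at α=6.1599, β=0.6720, γ=5.2989.
cos(β/2)=0.944078, sin(β/2)=0.329721
d^3_{-3,-1}: single k=2 term ⇒ +0.334480;  D = +0.071863-0.326669i
d^3_{-2,-1}: k∈[1..2] ⇒ +0.781964 -0.190763 = +0.591202;  D = +0.197074-0.557388i
d^3_{-1,-1}: k∈[0..2] ⇒ +0.708025 -0.690900 +0.063205 = +0.080330;  D = +0.035890-0.071867i
d^3_{0,-1}: k∈[0..2] ⇒ -0.856599 +0.313455 -0.012745 = -0.555889;  D = -0.307645+0.462997i
d^3_{1,-1}: k∈[0..2] ⇒ +0.518175 -0.084274 +0.001285 = +0.435186;  D = +0.283599-0.330088i
d^3_{2,-1}: k∈[0..1] ⇒ -0.190763 +0.011634 = -0.179128;  D = -0.132559+0.120479i
d^3_{3,-1}: single k=0 term ⇒ +0.040799;  D = +0.033338-0.023519i
Y_3^{m'}(θ=0.6022,φ=1.1425) and Σ D·Y over m':
  (+0.0719-0.3267i)·(-0.0728+0.0214i)  (+0.1971-0.5574i)·(-0.1770-0.2042i)  (+0.0359-0.0719i)·(+0.1821-0.3989i)  (-0.3076+0.4630i)·(+0.1217+0.0000i)  (+0.2836-0.3301i)·(-0.1821-0.3989i)  (-0.1326+0.1205i)·(-0.1770+0.2042i)  (+0.0333-0.0235i)·(+0.0728+0.0214i)
Y_3^-1(R⁻¹ n̂) = -0.388063+0.010240i

Re=-0.3881 Im=0.0102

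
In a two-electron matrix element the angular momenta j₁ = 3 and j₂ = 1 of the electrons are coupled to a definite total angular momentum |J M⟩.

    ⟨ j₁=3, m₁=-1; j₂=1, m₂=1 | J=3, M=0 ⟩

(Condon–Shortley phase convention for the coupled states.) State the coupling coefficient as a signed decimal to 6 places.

j₁+j₂−J=1  J+j₁−j₂=5  J−j₁+j₂=1  j₁+j₂+J+1=8
(j₁±m₁, j₂±m₂, J±M) = (2,4,2,0,3,3)
P² = 72
sum k=1..1:
  [1] −1/12 = -1/12
S = -1/12
C² = P²·S² = 1/2 ; C = -0.707107

-0.707107  (= −√(1/2))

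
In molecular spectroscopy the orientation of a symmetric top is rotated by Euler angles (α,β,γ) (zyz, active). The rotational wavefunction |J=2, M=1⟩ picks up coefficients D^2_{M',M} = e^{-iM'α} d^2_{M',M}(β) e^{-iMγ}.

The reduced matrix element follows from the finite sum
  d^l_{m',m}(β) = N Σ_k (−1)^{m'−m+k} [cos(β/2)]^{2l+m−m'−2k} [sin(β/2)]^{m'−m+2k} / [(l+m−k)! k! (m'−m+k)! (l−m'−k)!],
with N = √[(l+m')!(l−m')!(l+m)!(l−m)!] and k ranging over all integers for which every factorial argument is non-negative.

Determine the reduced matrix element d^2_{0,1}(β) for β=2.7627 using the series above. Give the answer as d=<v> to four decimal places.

d^2_{0,1}(β=2.7627) via the finite sum:
Half-angle: c=0.188315, s=0.982109. N=√(2·2·6·1)=4.898979
Admissible k: 1..2 (factorial args all ≥0)
  k=1: (−1)^0·4.8990/(2)·0.1883^3·0.9821^1 = +0.016065
  k=2: (−1)^1·4.8990/(2)·0.1883^1·0.9821^3 = -0.436958
d^2_{0,1}(2.7627) = +0.016065 -0.436958 = -0.420892

d=-0.4209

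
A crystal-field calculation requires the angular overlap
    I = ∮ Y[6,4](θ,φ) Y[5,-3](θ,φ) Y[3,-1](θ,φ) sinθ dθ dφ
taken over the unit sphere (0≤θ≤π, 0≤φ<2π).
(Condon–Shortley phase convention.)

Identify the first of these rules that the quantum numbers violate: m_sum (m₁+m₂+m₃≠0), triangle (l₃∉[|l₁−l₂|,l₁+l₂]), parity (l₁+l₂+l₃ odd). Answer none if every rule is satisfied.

Σmᵢ = 0  ✓
l₃∈[|l₁−l₂|,l₁+l₂]=[1,11], have l₃=3  ✓
Σlᵢ = 14 ⇒ even  ✓

none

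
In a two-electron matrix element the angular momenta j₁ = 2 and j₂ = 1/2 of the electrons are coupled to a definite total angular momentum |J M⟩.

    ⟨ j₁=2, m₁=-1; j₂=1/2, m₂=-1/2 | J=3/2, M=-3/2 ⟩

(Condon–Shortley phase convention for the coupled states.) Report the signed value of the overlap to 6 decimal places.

+0.447214

triangle: 1!×3!×0!/5! = 6/120
(j±m)!: 1!×3!×0!×1!×0!×3! = 36
prefactor² = (2J+1)×Δ×N² = 36/5
  k=0: +1/(0!×1!×3!×0!×0!×0!) = 1/6
Σ = 1/6  ⇒  CG² = 36/5×(1/6)² = 1/5
CG = +√(1/5) = +0.447214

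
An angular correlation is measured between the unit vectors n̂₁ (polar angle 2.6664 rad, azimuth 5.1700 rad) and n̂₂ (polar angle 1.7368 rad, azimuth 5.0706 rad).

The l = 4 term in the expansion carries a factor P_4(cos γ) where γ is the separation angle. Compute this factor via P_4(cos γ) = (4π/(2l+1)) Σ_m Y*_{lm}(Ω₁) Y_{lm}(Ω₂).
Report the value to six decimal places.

-0.404974

Expand P_4 via completeness: Σ_{m} conj(Y_{4,m}) at Ω₁ times Y_{4,m} at Ω₂ —
  [-4]  conj(Y_{4,-4})(Ω₁) = -0.004978+0.018739i ; Y_{4,-4}(Ω₂) = +0.057577-0.414718i ; Δ = +0.007485+0.003143i
  [-3]  conj(Y_{4,-3})(Ω₁) = +0.104503-0.020962i ; Y_{4,-3}(Ω₂) = +0.174490+0.094457i ; Δ = +0.020215+0.006213i
  [-2]  conj(Y_{4,-2})(Ω₁) = -0.193571-0.251705i ; Y_{4,-2}(Ω₂) = +0.198492-0.172838i ; Δ = -0.081927-0.016505i
  [-1]  conj(Y_{4,-1})(Ω₁) = -0.215535+0.437655i ; Y_{4,-1}(Ω₂) = +0.075926+0.202816i ; Δ = -0.105128-0.010484i
  [+0]  conj(Y_{4,0})(Ω₁) = +0.122800-0.000000i ; Y_{4,0}(Ω₂) = +0.233463+0.000000i ; Δ = +0.028669+0.000000i
  [+1]  conj(Y_{4,1})(Ω₁) = +0.215535+0.437655i ; Y_{4,1}(Ω₂) = -0.075926+0.202816i ; Δ = -0.105128+0.010484i
  [+2]  conj(Y_{4,2})(Ω₁) = -0.193571+0.251705i ; Y_{4,2}(Ω₂) = +0.198492+0.172838i ; Δ = -0.081927+0.016505i
  [+3]  conj(Y_{4,3})(Ω₁) = -0.104503-0.020962i ; Y_{4,3}(Ω₂) = -0.174490+0.094457i ; Δ = +0.020215-0.006213i
  [+4]  conj(Y_{4,4})(Ω₁) = -0.004978-0.018739i ; Y_{4,4}(Ω₂) = +0.057577+0.414718i ; Δ = +0.007485-0.003143i
Total Σ_m = -0.290041-0.000000i. Multiply by 1.396263: -0.404974-0.000000i. P_4(cos γ) = -0.404974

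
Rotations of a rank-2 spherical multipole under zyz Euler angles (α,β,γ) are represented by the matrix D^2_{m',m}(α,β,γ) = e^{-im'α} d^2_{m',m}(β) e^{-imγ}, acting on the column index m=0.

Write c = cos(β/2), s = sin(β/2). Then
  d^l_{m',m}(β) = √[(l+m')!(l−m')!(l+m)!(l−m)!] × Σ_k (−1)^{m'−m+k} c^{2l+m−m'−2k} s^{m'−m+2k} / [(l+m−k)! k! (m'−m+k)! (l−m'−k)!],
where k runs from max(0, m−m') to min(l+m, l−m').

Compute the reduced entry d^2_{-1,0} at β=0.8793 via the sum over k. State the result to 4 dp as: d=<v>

d^2_{-1,0}(β=0.8793) via the finite sum:
With c≡cos(β/2)=0.904901 and s≡sin(β/2)=0.425623, N=[1·6·2·2]^{1/2}=4.898979
The bounds max(0,m−m')=1 and min(l+m,l−m')=2 give 2 terms
  k=1: (−1)^0·4.8990/(2)·0.9049^3·0.4256^1 = +0.772508
  k=2: (−1)^1·4.8990/(2)·0.9049^1·0.4256^3 = -0.170904
d^2_{-1,0}(0.8793) = +0.772508 -0.170904 = +0.601605

d=0.6016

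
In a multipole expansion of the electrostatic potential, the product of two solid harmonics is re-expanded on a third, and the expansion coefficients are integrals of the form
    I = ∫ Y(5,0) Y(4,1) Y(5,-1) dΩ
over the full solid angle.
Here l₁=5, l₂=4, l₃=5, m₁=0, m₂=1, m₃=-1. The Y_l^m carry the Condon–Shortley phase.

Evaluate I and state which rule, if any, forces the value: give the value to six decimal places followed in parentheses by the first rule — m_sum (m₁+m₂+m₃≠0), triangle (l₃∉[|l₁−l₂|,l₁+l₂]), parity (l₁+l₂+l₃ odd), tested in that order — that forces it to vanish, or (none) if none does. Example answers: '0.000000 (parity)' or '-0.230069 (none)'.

m-sum 0 ✓  L=14 even ✓  1≤5≤9 ✓
Π(2lᵢ+1) = 11×9×11 = 1089
triangle coeff Δ(5,4,5) = 1/3153150
Σ_t [0,4]: t=0:+1/69120 t=1:−1/1728 t=2:+1/576 t=3:−1/1728 t=4:+1/69120 = 7/11520
(3j)²=2/143 [(5 4 5; 0 0 0)], sign=-1
Σ_t [1,4]: t=1:−1/6912 t=2:+1/864 t=3:−1/1152 t=4:+1/17280 = 7/34560
(3j)²=1/429 [(5 4 5; 0 1 -1)], sign=+1
⇒ 4πI² = 6/169
I = (-1)√(6/169/(4π)) = -0.05315295
No selection rule forces the value: the integral is nonzero (none).

-0.053153 (none)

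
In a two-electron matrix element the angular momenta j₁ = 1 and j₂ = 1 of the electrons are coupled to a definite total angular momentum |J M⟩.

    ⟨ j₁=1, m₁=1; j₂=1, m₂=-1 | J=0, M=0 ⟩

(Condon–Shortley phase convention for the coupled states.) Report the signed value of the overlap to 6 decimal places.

√[1·2!0!0!/3! · 2!0!0!2!0!0!] = √(4/3)
  +(−1)^0/∏(0,2,0,0,0,0)! = 1/2  (running 1/2)
⟨..|..⟩ = √(4/3)·(1/2) = +0.577350

+0.577350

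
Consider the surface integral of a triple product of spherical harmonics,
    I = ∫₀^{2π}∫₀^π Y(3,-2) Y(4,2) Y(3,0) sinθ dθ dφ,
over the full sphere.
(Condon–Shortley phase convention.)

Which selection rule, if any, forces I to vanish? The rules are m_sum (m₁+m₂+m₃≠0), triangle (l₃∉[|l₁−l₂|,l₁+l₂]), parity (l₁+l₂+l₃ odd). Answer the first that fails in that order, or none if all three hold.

azimuthal sum: -2 + 2 + 0 = 0  ✓
1 ≤ 3 ≤ 7 (triangle on l)  ✓
L = 3 + 4 + 3 = 10 (even)  ✓

none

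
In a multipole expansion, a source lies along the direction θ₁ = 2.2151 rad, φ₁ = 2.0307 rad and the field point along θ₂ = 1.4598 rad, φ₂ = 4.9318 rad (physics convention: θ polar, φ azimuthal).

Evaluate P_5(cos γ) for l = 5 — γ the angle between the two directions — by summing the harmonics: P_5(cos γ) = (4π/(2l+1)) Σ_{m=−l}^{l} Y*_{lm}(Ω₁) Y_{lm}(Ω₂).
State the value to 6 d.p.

Term-by-term m-sum for l=5 (normalisation 4π/11 = 1.142397):
  m=-5: (-0.113119, -0.100973) × (0.400464, 0.205310) = (-0.024570, -0.063660)  (running Σ = (-0.024570, -0.063660))
  m=-4: (0.095672, -0.347285) × (0.101347, -0.122010) = (-0.032676, -0.046869)  (running Σ = (-0.057246, -0.110530))
  m=-3: (0.390035, -0.075451) × (0.184798, 0.238980) = (0.090109, 0.079268)  (running Σ = (0.032863, -0.031262))
  m=-2: (0.032456, 0.042607) × (0.161677, -0.075882) = (0.008481, 0.004426)  (running Σ = (0.041344, -0.026837))
  m=-1: (0.149750, -0.302324) × (0.057600, 0.258295) = (0.086714, 0.021266)  (running Σ = (0.128058, -0.005571))
  m=0: (0.144294, -0.000000) × (0.183313, 0.000000) = (0.026451, 0.000000)  (running Σ = (0.154509, -0.005571))
  m=1: (-0.149750, -0.302324) × (-0.057600, 0.258295) = (0.086714, -0.021266)  (running Σ = (0.241224, -0.026837))
  m=2: (0.032456, -0.042607) × (0.161677, 0.075882) = (0.008481, -0.004426)  (running Σ = (0.249704, -0.031262))
  m=3: (-0.390035, -0.075451) × (-0.184798, 0.238980) = (0.090109, -0.079268)  (running Σ = (0.339813, -0.110530))
  m=4: (0.095672, 0.347285) × (0.101347, 0.122010) = (-0.032676, 0.046869)  (running Σ = (0.307137, -0.063660))
  m=5: (0.113119, -0.100973) × (-0.400464, 0.205310) = (-0.024570, 0.063660)  (running Σ = (0.282567, 0.000000))
Accumulated sum (0.282567, 0.000000); after 4π/(2l+1) scaling, (0.322804, 0.000000) ⇒ P_5 = 0.322804

0.322804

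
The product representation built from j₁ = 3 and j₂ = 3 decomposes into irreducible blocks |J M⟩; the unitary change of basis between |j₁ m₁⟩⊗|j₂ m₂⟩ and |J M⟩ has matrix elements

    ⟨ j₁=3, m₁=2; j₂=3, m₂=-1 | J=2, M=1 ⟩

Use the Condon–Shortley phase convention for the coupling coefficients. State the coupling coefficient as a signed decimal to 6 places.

-0.422577  (= −√(5/28))

√[5·4!2!2!/9! · 5!1!2!4!3!1!] = √(320/7)
  +(−1)^0/∏(0,4,1,2,1,0)! = 1/48  (running 1/48)
  +(−1)^1/∏(1,3,0,1,2,1)! = -1/12  (running -1/16)
⟨..|..⟩ = √(320/7)·(-1/16) = -0.422577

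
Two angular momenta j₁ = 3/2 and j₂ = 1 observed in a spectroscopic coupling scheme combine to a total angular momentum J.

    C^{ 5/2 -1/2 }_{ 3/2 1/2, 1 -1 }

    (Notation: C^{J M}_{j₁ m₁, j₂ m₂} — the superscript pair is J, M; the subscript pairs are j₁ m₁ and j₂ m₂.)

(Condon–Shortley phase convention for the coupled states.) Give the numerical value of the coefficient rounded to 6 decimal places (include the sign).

+√(3/10) = +0.547723

√[6·0!3!2!/6! · 2!1!0!2!2!3!] = √(24/5)
  +(−1)^0/∏(0,0,1,0,2,2)! = 1/4  (running 1/4)
⟨..|..⟩ = √(24/5)·(1/4) = +0.547723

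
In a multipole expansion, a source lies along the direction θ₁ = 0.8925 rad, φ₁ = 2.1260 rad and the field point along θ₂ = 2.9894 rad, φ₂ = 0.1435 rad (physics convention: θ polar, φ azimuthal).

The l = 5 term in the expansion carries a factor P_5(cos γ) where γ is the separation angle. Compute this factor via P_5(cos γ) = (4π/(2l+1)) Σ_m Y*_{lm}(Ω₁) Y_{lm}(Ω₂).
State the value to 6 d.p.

Summing Y*_{l m}(θ₁,φ₁)·Y_{l m}(θ₂,φ₂) over m ∈ [−5, 5]; prefactor 4π/(2·5+1) = 1.142397:
  [-5]  conj(Y_{5,-5})(Ω₁) = -0.047489-0.124063i ; Y_{5,-5}(Ω₂) = +0.000028-0.000024i ; Δ = -0.000004-0.000002i
  [-4]  conj(Y_{5,-4})(Ω₁) = -0.204873+0.269488i ; Y_{5,-4}(Ω₂) = -0.000644+0.000416i ; Δ = +0.000020-0.000259i
  [-3]  conj(Y_{5,-3})(Ω₁) = +0.413510+0.039325i ; Y_{5,-3}(Ω₂) = +0.008537-0.003920i ; Δ = +0.003684-0.001285i
  [-2]  conj(Y_{5,-2})(Ω₁) = -0.051890-0.104630i ; Y_{5,-2}(Ω₂) = -0.071310+0.021047i ; Δ = +0.005902+0.006369i
  [-1]  conj(Y_{5,-1})(Ω₁) = +0.165208-0.266341i ; Y_{5,-1}(Ω₂) = +0.354065-0.051160i ; Δ = +0.044868-0.102754i
  [+0]  conj(Y_{5,0})(Ω₁) = -0.205055-0.000000i ; Y_{5,0}(Ω₂) = -0.779846+0.000000i ; Δ = +0.159911+0.000000i
  [+1]  conj(Y_{5,1})(Ω₁) = -0.165208-0.266341i ; Y_{5,1}(Ω₂) = -0.354065-0.051160i ; Δ = +0.044868+0.102754i
  [+2]  conj(Y_{5,2})(Ω₁) = -0.051890+0.104630i ; Y_{5,2}(Ω₂) = -0.071310-0.021047i ; Δ = +0.005902-0.006369i
  [+3]  conj(Y_{5,3})(Ω₁) = -0.413510+0.039325i ; Y_{5,3}(Ω₂) = -0.008537-0.003920i ; Δ = +0.003684+0.001285i
  [+4]  conj(Y_{5,4})(Ω₁) = -0.204873-0.269488i ; Y_{5,4}(Ω₂) = -0.000644-0.000416i ; Δ = +0.000020+0.000259i
  [+5]  conj(Y_{5,5})(Ω₁) = +0.047489-0.124063i ; Y_{5,5}(Ω₂) = -0.000028-0.000024i ; Δ = -0.000004+0.000002i
Σ over m = +0.268853-0.000000i; ×(4π/11) → +0.307136-0.000000i. Real part: 0.307136

0.307136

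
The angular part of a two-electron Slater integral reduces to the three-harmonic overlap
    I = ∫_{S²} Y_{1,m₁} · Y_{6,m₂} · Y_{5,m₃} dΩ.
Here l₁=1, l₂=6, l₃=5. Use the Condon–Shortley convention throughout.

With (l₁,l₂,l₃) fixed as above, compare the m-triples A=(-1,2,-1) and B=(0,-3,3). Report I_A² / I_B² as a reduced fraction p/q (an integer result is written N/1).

l's match ⇒ only the (l;m) 3-j factors differ between A and B.
A: triangle coeff Δ(1,6,5) = 1/858; Σ_t [2,2]: t=2:+1/34560 = 1/34560; (3j)²=14/429 [(1 6 5; -1 2 -1)], sign=+1
B: triangle coeff Δ(1,6,5) = 1/858; Σ_t [1,1]: t=1:−1/80640 = -1/80640; (3j)²=9/286 [(1 6 5; 0 -3 3)], sign=-1
I_A²/I_B² = (14/429)/(9/286) = 28/27

28/27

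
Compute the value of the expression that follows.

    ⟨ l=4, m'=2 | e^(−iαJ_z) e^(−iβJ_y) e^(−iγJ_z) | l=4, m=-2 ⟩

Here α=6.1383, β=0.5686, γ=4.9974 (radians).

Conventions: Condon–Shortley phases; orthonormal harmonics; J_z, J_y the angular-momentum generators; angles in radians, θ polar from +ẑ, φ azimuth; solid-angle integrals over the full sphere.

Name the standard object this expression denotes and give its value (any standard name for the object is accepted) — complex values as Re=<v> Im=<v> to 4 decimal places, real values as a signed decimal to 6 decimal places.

Wigner D-matrix element, Re=-0.0479 Im=-0.0557

This is a Wigner D-matrix element — the rotation-matrix element ⟨l m'| R(α,β,γ) |l m⟩ in the angular-momentum basis.
D^4_{2,-2}(6.1383,0.5686,4.9974) = e^{-i·2·6.1383}·d^4_{2,-2}(0.5686)·e^{-i·-2·4.9974}. Compute d first:
Half-angle: c=0.959858, s=0.280486. N=√(720·2·2·720)=1440.000000
Admissible k: 0..2 (factorial args all ≥0)
  k=0: (−1)^4·1440.0000/(96)·0.9599^4·0.2805^4 = +0.078806
  k=1: (−1)^5·1440.0000/(120)·0.9599^2·0.2805^6 = -0.005383
  k=2: (−1)^6·1440.0000/(1440)·0.9599^0·0.2805^8 = +0.000038
d^4_{2,-2}(0.5686) = +0.078806 -0.005383 +0.000038 = +0.073461
D = (+0.958309+0.285732i)·(+0.073461)·(-0.841889-0.539651i) = -0.047940-0.055662i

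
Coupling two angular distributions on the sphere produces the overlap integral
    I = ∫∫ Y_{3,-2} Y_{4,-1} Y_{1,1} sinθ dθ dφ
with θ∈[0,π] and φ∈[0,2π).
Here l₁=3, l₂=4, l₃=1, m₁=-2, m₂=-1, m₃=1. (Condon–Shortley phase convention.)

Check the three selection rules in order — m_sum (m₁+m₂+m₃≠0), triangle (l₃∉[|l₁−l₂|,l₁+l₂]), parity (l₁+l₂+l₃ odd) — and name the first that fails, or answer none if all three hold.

azimuthal sum: -2 − 1 + 1 = -2  ✗
1 ≤ 1 ≤ 7 (triangle on l)
L = 3 + 4 + 1 = 8 (even)

m_sum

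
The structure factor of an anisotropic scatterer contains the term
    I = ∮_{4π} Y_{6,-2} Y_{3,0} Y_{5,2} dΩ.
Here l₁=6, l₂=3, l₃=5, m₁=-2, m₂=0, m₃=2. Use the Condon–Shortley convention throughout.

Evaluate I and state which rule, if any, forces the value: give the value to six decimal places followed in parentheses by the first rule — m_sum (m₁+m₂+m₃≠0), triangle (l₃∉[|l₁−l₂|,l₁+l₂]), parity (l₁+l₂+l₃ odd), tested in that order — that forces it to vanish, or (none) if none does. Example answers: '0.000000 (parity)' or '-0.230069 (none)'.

0.058844 (none)

Checks pass: Σm=0; 14 even; l₃=5∈[3,9].
(2·6+1)(2·3+1)(2·5+1) = 1001
Δ: 4! 8! 2! / 15! → 1/675675
sum: t=1:−1/8640 t=2:+1/2304 t=3:−1/8640 = 7/34560
3j²(6 3 5; 0 0 0) = Δ·Π!·Σ² = 7/429  (sign -1)
sum: t=1:−1/60480 t=2:+1/5760 t=3:−1/8640 = 1/24192
3j²(6 3 5; -2 0 2) = Δ·Π!·Σ² = 8/3003  (sign -1)
combine: 4πI² = 1001·7/429·8/3003 = 56/1287
take √, sign +1: I = 0.05884368
No selection rule forces the value: the integral is nonzero (none).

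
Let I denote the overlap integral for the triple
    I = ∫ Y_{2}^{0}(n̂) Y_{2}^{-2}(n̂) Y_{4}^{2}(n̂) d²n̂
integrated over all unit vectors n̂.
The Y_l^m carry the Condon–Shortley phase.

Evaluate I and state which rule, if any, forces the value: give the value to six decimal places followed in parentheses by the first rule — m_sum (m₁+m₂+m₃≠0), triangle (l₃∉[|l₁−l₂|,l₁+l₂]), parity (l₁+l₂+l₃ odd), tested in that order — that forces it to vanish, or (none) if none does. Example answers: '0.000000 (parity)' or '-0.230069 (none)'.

0.156078 (none)

m-sum 0 ✓  L=8 even ✓  0≤4≤4 ✓
Π(2lᵢ+1) = 5×5×9 = 225
triangle coeff Δ(2,2,4) = 1/630
Σ_t [0,0]: t=0:+1/16 = 1/16
(3j)²=2/35 [(2 2 4; 0 0 0)], sign=+1
Σ_t [0,0]: t=0:+1/96 = 1/96
(3j)²=1/42 [(2 2 4; 0 -2 2)], sign=+1
⇒ 4πI² = 15/49
I = (+1)√(15/49/(4π)) = 0.15607835
No selection rule forces the value: the integral is nonzero (none).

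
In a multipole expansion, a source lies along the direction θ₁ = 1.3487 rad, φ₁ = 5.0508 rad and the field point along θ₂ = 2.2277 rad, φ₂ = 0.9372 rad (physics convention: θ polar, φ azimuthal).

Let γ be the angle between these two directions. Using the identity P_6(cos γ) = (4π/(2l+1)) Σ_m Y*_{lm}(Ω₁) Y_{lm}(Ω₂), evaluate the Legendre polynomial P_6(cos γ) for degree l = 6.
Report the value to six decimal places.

Summing Y*_{l m}(θ₁,φ₁)·Y_{l m}(θ₂,φ₂) over m ∈ [−6, 6]; prefactor 4π/(2·6+1) = 0.966644:
  [-6]  conj(Y_{6,-6})(Ω₁) = +0.184613-0.372928i ; Y_{6,-6}(Ω₂) = +0.094109+0.073036i ; Δ = +0.044611-0.021612i
  [-5]  conj(Y_{6,-5})(Ω₁) = +0.323129+0.039375i ; Y_{6,-5}(Ω₂) = +0.008397-0.318114i ; Δ = +0.015239-0.102461i
  [-4]  conj(Y_{6,-4})(Ω₁) = -0.032448-0.147067i ; Y_{6,-4}(Ω₂) = -0.357420+0.248324i ; Δ = +0.048118+0.044507i
  [-3]  conj(Y_{6,-3})(Ω₁) = +0.279037-0.173222i ; Y_{6,-3}(Ω₂) = +0.205947+0.070540i ; Δ = +0.069686-0.015991i
  [-2]  conj(Y_{6,-2})(Ω₁) = -0.049358-0.039655i ; Y_{6,-2}(Ω₂) = +0.068588+0.218929i ; Δ = +0.005296-0.013526i
  [-1]  conj(Y_{6,-1})(Ω₁) = +0.106442-0.302436i ; Y_{6,-1}(Ω₂) = +0.188517-0.256612i ; Δ = -0.057543-0.084329i
  [+0]  conj(Y_{6,0})(Ω₁) = -0.039445-0.000000i ; Y_{6,0}(Ω₂) = +0.148115+0.000000i ; Δ = -0.005842-0.000000i
  [+1]  conj(Y_{6,1})(Ω₁) = -0.106442-0.302436i ; Y_{6,1}(Ω₂) = -0.188517-0.256612i ; Δ = -0.057543+0.084329i
  [+2]  conj(Y_{6,2})(Ω₁) = -0.049358+0.039655i ; Y_{6,2}(Ω₂) = +0.068588-0.218929i ; Δ = +0.005296+0.013526i
  [+3]  conj(Y_{6,3})(Ω₁) = -0.279037-0.173222i ; Y_{6,3}(Ω₂) = -0.205947+0.070540i ; Δ = +0.069686+0.015991i
  [+4]  conj(Y_{6,4})(Ω₁) = -0.032448+0.147067i ; Y_{6,4}(Ω₂) = -0.357420-0.248324i ; Δ = +0.048118-0.044507i
  [+5]  conj(Y_{6,5})(Ω₁) = -0.323129+0.039375i ; Y_{6,5}(Ω₂) = -0.008397-0.318114i ; Δ = +0.015239+0.102461i
  [+6]  conj(Y_{6,6})(Ω₁) = +0.184613+0.372928i ; Y_{6,6}(Ω₂) = +0.094109-0.073036i ; Δ = +0.044611+0.021612i
Total Σ_m = +0.244972-0.000000i. Multiply by 0.966644: +0.236801-0.000000i. P_6(cos γ) = 0.236801

0.236801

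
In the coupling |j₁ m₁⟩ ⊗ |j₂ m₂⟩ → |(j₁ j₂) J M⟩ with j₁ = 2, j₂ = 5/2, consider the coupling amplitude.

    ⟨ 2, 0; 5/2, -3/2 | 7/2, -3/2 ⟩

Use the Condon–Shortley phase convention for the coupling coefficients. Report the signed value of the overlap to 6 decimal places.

√[8·1!3!4!/9! · 2!2!1!4!2!5!] = √(512/7)
  +(−1)^0/∏(0,1,2,1,1,3)! = 1/12  (running 1/12)
  +(−1)^1/∏(1,0,1,0,2,4)! = -1/48  (running 1/16)
⟨..|..⟩ = √(512/7)·(1/16) = +0.534522

+0.534522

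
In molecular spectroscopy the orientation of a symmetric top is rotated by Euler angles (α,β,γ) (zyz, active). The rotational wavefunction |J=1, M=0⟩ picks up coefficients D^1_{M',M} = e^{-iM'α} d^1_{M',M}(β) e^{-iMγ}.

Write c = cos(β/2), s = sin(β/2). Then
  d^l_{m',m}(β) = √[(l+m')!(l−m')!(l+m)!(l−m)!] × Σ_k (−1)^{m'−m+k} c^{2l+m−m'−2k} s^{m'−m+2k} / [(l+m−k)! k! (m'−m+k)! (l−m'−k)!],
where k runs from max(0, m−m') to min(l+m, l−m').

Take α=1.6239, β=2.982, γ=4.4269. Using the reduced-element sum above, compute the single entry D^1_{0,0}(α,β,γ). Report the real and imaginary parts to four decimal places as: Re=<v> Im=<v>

Re=-0.9873 Im=0.0000

First d^1_{0,0}(β=2.9820), then the phase factors e^{-i(0)α} and e^{-i(0)γ}:
c=cos(2.982000/2)=0.079712, s=sin(2.982000/2)=0.996818; N=√[1·1·1·1]=1.000000
k∈{0,1} keeps every argument non-negative
  k=0: (−1)^0·1.0000/(1)·0.0797^2·0.9968^0 = +0.006354
  k=1: (−1)^1·1.0000/(1)·0.0797^0·0.9968^2 = -0.993646
d^1_{0,0}(2.9820) = +0.006354 -0.993646 = -0.987292
D = (+1.000000+0.000000i)·(-0.987292)·(+1.000000+0.000000i) = -0.987292+0.000000i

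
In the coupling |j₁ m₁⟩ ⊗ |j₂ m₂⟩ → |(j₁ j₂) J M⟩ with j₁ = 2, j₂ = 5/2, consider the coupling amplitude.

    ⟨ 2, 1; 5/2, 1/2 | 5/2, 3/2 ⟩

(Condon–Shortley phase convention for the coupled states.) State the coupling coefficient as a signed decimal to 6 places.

-0.414039  (= −√(6/35))

j₁+j₂−J=2  J+j₁−j₂=2  J−j₁+j₂=3  j₁+j₂+J+1=8
(j₁±m₁, j₂±m₂, J±M) = (3,1,3,2,4,1)
P² = 216/35
sum k=0..1:
  [0] +1/12 = 1/12
  [1] −1/4 = -1/4
S = -1/6
C² = P²·S² = 6/35 ; C = -0.414039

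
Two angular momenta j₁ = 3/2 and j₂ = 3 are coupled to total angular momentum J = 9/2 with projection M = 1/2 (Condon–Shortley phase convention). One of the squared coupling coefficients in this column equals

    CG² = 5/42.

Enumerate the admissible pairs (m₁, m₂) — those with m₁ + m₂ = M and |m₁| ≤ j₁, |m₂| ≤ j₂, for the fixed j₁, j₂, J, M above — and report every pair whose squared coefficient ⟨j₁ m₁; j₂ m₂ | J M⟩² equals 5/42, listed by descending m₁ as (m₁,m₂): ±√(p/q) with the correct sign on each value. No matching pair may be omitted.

(3/2,-1): +√(5/42)

Admissible pairs with m₁+m₂ = M = 1/2: (-3/2,2), (-1/2,1), (1/2,0), (3/2,-1)
  (m₁,m₂)=(3/2,-1): CG² = 5/42, CG = +√(5/42)   ← matches the target
  (m₁,m₂)=(1/2,0): CG² = 10/21, CG = +√(10/21)
  (m₁,m₂)=(-1/2,1): CG² = 5/14, CG = +√(5/14)
  (m₁,m₂)=(-3/2,2): CG² = 1/21, CG = +√(1/21)
Pairs with CG² = 5/42: (3/2,-1): +√(5/42)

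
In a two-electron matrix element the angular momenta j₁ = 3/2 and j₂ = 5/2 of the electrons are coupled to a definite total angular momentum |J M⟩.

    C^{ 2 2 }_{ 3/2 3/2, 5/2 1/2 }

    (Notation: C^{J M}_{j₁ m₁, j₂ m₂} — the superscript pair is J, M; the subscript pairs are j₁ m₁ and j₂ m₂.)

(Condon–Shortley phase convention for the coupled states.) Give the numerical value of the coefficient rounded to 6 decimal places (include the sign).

√[5·2!1!3!/7! · 3!0!3!2!4!0!] = √(144/7)
  +(−1)^0/∏(0,2,0,3,1,0)! = 1/12  (running 1/12)
⟨..|..⟩ = √(144/7)·(1/12) = +0.377964

+0.377964  (= +√(1/7))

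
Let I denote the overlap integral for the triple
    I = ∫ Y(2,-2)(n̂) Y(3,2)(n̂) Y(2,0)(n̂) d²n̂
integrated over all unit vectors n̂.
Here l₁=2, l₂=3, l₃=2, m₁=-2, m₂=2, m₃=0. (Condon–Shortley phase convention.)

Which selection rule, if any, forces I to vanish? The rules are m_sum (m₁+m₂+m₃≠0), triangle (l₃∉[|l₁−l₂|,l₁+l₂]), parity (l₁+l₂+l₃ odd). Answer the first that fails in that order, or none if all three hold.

azimuthal sum: -2 + 2 + 0 = 0  ✓
1 ≤ 2 ≤ 5 (triangle on l)  ✓
L = 2 + 3 + 2 = 7 (odd)  ✗

parity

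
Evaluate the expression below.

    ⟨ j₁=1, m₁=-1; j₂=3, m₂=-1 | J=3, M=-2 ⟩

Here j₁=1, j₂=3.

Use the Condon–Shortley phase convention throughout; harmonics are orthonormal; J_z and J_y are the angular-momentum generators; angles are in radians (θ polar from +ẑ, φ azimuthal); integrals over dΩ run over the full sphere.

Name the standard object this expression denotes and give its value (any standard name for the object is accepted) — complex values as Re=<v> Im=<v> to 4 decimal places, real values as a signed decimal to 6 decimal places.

This is a Clebsch–Gordan (vector-coupling) coefficient.
j₁+j₂−J=1  J+j₁−j₂=1  J−j₁+j₂=5  j₁+j₂+J+1=8
(j₁±m₁, j₂±m₂, J±M) = (0,2,2,4,1,5)
P² = 240
sum k=1..1:
  [1] −1/24 = -1/24
S = -1/24
C² = P²·S² = 5/12 ; C = -0.645497

Clebsch–Gordan coefficient, −√(5/12) ≈ -0.645497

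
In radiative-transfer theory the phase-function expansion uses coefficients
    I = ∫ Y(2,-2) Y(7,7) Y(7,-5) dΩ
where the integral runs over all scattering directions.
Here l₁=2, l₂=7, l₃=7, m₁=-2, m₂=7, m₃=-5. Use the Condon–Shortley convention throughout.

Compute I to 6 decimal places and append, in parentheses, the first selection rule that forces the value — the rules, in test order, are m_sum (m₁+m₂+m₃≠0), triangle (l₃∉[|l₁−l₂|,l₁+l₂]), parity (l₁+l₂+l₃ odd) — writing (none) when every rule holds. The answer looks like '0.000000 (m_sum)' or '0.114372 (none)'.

0.066694 (none)

Rules hold: Σm=0, L=16 even, 5≤7≤9.
N = 5·15·15 = 1125
Δ = 2!·2!·12!/17! = 1/185640
Racah Σ t=0..2: t=0:+1/2419200 t=1:−1/518400 t=2:+1/2419200 = -1/907200
⇒ 3j(2 7 7; 0 0 0)² = 56/3315, sgn +1
Racah Σ t=2..2: t=2:+1/1916006400 = 1/1916006400
⇒ 3j(2 7 7; -2 7 -5)² = 1/340, sgn +1
4πI² = N·(3j₀)²·(3jₘ)² = 210/3757
I = +1·√(0.0558957/4π) = 0.06669359
No selection rule forces the value: the integral is nonzero (none).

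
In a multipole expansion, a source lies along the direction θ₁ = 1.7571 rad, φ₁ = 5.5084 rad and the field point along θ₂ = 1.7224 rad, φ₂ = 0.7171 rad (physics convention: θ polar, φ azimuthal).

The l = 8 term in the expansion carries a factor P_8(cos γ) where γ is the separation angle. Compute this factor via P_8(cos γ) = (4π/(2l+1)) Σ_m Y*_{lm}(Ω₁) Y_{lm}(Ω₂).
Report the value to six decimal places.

0.172185

Addition theorem: P_8(cos γ) = (4π/17) Σ_m Y*_{lm}(Ω₁) Y_{lm}(Ω₂), m = −8…8:
  term(m=-8) = (0.170070, 0.124336)   from Y*(Ω₁)=(0.446636, 0.038012), Y(Ω₂)=(0.401563, 0.244208)
  term(m=-7) = (-0.050932, 0.082631)   from Y*(Ω₁)=(-0.220579, -0.256053), Y(Ω₂)=(-0.086881, -0.273757)
  term(m=-6) = (-0.033837, -0.017336)   from Y*(Ω₁)=(0.010470, -0.164197), Y(Ω₂)=(0.092064, -0.211943)
  term(m=-5) = (0.040630, -0.097576)   from Y*(Ω₁)=(-0.255100, 0.229368), Y(Ω₂)=(-0.278245, 0.132323)
  term(m=-4) = (0.007877, 0.002572)   from Y*(Ω₁)=(-0.058144, -0.002470), Y(Ω₂)=(-0.137114, -0.038419)
  term(m=-3) = (-0.023988, 0.099431)   from Y*(Ω₁)=(0.226274, 0.241162), Y(Ω₂)=(0.169634, 0.258632)
  term(m=-2) = (-0.000942, -0.000150)   from Y*(Ω₁)=(-0.000201, 0.009450), Y(Ω₂)=(-0.013736, 0.099930)
  term(m=-1) = (0.007809, -0.098759)   from Y*(Ω₁)=(0.230063, -0.225231), Y(Ω₂)=(0.231918, -0.202221)
  term(m=+0) = (-0.000440, -0.000000)   from Y*(Ω₁)=(-0.004984, -0.000000), Y(Ω₂)=(0.088378, 0.000000)
  term(m=+1) = (0.007809, 0.098759)   from Y*(Ω₁)=(-0.230063, -0.225231), Y(Ω₂)=(-0.231918, -0.202221)
  term(m=+2) = (-0.000942, 0.000150)   from Y*(Ω₁)=(-0.000201, -0.009450), Y(Ω₂)=(-0.013736, -0.099930)
  term(m=+3) = (-0.023988, -0.099431)   from Y*(Ω₁)=(-0.226274, 0.241162), Y(Ω₂)=(-0.169634, 0.258632)
  term(m=+4) = (0.007877, -0.002572)   from Y*(Ω₁)=(-0.058144, 0.002470), Y(Ω₂)=(-0.137114, 0.038419)
  term(m=+5) = (0.040630, 0.097576)   from Y*(Ω₁)=(0.255100, 0.229368), Y(Ω₂)=(0.278245, 0.132323)
  term(m=+6) = (-0.033837, 0.017336)   from Y*(Ω₁)=(0.010470, 0.164197), Y(Ω₂)=(0.092064, 0.211943)
  term(m=+7) = (-0.050932, -0.082631)   from Y*(Ω₁)=(0.220579, -0.256053), Y(Ω₂)=(0.086881, -0.273757)
  term(m=+8) = (0.170070, -0.124336)   from Y*(Ω₁)=(0.446636, -0.038012), Y(Ω₂)=(0.401563, -0.244208)
Σ over m = (0.232934, 0.000000); ×(4π/17) → (0.172185, 0.000000). Real part: 0.172185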